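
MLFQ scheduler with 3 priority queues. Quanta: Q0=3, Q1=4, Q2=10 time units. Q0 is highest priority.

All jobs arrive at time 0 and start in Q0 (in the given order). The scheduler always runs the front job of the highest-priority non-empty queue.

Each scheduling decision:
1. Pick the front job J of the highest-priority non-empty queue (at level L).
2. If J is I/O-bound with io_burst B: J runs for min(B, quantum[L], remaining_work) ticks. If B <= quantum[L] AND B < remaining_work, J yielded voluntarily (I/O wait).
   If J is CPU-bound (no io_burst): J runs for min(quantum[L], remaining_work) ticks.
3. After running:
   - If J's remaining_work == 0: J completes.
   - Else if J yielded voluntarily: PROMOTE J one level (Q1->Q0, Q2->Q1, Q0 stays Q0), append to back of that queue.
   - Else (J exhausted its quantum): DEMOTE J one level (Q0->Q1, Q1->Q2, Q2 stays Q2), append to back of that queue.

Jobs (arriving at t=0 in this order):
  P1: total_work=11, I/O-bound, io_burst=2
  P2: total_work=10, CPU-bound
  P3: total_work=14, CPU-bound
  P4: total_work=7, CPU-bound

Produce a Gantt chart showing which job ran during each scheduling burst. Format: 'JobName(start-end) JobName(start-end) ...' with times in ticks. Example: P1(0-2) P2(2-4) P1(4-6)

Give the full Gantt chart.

t=0-2: P1@Q0 runs 2, rem=9, I/O yield, promote→Q0. Q0=[P2,P3,P4,P1] Q1=[] Q2=[]
t=2-5: P2@Q0 runs 3, rem=7, quantum used, demote→Q1. Q0=[P3,P4,P1] Q1=[P2] Q2=[]
t=5-8: P3@Q0 runs 3, rem=11, quantum used, demote→Q1. Q0=[P4,P1] Q1=[P2,P3] Q2=[]
t=8-11: P4@Q0 runs 3, rem=4, quantum used, demote→Q1. Q0=[P1] Q1=[P2,P3,P4] Q2=[]
t=11-13: P1@Q0 runs 2, rem=7, I/O yield, promote→Q0. Q0=[P1] Q1=[P2,P3,P4] Q2=[]
t=13-15: P1@Q0 runs 2, rem=5, I/O yield, promote→Q0. Q0=[P1] Q1=[P2,P3,P4] Q2=[]
t=15-17: P1@Q0 runs 2, rem=3, I/O yield, promote→Q0. Q0=[P1] Q1=[P2,P3,P4] Q2=[]
t=17-19: P1@Q0 runs 2, rem=1, I/O yield, promote→Q0. Q0=[P1] Q1=[P2,P3,P4] Q2=[]
t=19-20: P1@Q0 runs 1, rem=0, completes. Q0=[] Q1=[P2,P3,P4] Q2=[]
t=20-24: P2@Q1 runs 4, rem=3, quantum used, demote→Q2. Q0=[] Q1=[P3,P4] Q2=[P2]
t=24-28: P3@Q1 runs 4, rem=7, quantum used, demote→Q2. Q0=[] Q1=[P4] Q2=[P2,P3]
t=28-32: P4@Q1 runs 4, rem=0, completes. Q0=[] Q1=[] Q2=[P2,P3]
t=32-35: P2@Q2 runs 3, rem=0, completes. Q0=[] Q1=[] Q2=[P3]
t=35-42: P3@Q2 runs 7, rem=0, completes. Q0=[] Q1=[] Q2=[]

Answer: P1(0-2) P2(2-5) P3(5-8) P4(8-11) P1(11-13) P1(13-15) P1(15-17) P1(17-19) P1(19-20) P2(20-24) P3(24-28) P4(28-32) P2(32-35) P3(35-42)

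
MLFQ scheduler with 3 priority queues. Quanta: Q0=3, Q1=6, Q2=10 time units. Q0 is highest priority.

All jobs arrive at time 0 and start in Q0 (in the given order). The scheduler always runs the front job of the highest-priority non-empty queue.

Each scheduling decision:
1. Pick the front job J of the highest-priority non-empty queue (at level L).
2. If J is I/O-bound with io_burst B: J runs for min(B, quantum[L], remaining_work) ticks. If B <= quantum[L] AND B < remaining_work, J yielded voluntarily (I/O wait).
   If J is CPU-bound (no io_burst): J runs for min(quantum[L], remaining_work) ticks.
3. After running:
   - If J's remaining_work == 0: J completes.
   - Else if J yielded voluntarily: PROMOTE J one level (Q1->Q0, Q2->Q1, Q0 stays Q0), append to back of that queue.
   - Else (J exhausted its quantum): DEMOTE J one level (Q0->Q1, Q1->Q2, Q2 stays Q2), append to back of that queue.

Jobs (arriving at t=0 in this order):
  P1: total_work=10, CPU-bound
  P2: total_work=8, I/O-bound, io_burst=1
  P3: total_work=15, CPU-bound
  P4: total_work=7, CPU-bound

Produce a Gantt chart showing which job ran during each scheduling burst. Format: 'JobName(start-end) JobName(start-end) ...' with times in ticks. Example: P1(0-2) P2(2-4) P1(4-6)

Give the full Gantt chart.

t=0-3: P1@Q0 runs 3, rem=7, quantum used, demote→Q1. Q0=[P2,P3,P4] Q1=[P1] Q2=[]
t=3-4: P2@Q0 runs 1, rem=7, I/O yield, promote→Q0. Q0=[P3,P4,P2] Q1=[P1] Q2=[]
t=4-7: P3@Q0 runs 3, rem=12, quantum used, demote→Q1. Q0=[P4,P2] Q1=[P1,P3] Q2=[]
t=7-10: P4@Q0 runs 3, rem=4, quantum used, demote→Q1. Q0=[P2] Q1=[P1,P3,P4] Q2=[]
t=10-11: P2@Q0 runs 1, rem=6, I/O yield, promote→Q0. Q0=[P2] Q1=[P1,P3,P4] Q2=[]
t=11-12: P2@Q0 runs 1, rem=5, I/O yield, promote→Q0. Q0=[P2] Q1=[P1,P3,P4] Q2=[]
t=12-13: P2@Q0 runs 1, rem=4, I/O yield, promote→Q0. Q0=[P2] Q1=[P1,P3,P4] Q2=[]
t=13-14: P2@Q0 runs 1, rem=3, I/O yield, promote→Q0. Q0=[P2] Q1=[P1,P3,P4] Q2=[]
t=14-15: P2@Q0 runs 1, rem=2, I/O yield, promote→Q0. Q0=[P2] Q1=[P1,P3,P4] Q2=[]
t=15-16: P2@Q0 runs 1, rem=1, I/O yield, promote→Q0. Q0=[P2] Q1=[P1,P3,P4] Q2=[]
t=16-17: P2@Q0 runs 1, rem=0, completes. Q0=[] Q1=[P1,P3,P4] Q2=[]
t=17-23: P1@Q1 runs 6, rem=1, quantum used, demote→Q2. Q0=[] Q1=[P3,P4] Q2=[P1]
t=23-29: P3@Q1 runs 6, rem=6, quantum used, demote→Q2. Q0=[] Q1=[P4] Q2=[P1,P3]
t=29-33: P4@Q1 runs 4, rem=0, completes. Q0=[] Q1=[] Q2=[P1,P3]
t=33-34: P1@Q2 runs 1, rem=0, completes. Q0=[] Q1=[] Q2=[P3]
t=34-40: P3@Q2 runs 6, rem=0, completes. Q0=[] Q1=[] Q2=[]

Answer: P1(0-3) P2(3-4) P3(4-7) P4(7-10) P2(10-11) P2(11-12) P2(12-13) P2(13-14) P2(14-15) P2(15-16) P2(16-17) P1(17-23) P3(23-29) P4(29-33) P1(33-34) P3(34-40)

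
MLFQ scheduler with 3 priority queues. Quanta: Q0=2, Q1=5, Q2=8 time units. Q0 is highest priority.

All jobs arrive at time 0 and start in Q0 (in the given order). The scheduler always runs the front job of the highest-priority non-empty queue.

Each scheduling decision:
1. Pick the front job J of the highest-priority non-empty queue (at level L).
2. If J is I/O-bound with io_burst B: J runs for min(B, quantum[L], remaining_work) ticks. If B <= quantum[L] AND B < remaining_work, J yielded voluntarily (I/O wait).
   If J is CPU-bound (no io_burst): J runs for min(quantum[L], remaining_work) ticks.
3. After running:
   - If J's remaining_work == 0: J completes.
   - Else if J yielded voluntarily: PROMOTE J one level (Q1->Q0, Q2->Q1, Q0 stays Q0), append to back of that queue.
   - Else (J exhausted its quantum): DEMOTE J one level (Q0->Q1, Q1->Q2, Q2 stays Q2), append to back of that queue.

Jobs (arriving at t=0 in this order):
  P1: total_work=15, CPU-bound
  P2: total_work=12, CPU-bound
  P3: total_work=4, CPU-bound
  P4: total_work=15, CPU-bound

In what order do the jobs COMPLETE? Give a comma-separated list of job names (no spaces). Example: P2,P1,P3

Answer: P3,P1,P2,P4

Derivation:
t=0-2: P1@Q0 runs 2, rem=13, quantum used, demote→Q1. Q0=[P2,P3,P4] Q1=[P1] Q2=[]
t=2-4: P2@Q0 runs 2, rem=10, quantum used, demote→Q1. Q0=[P3,P4] Q1=[P1,P2] Q2=[]
t=4-6: P3@Q0 runs 2, rem=2, quantum used, demote→Q1. Q0=[P4] Q1=[P1,P2,P3] Q2=[]
t=6-8: P4@Q0 runs 2, rem=13, quantum used, demote→Q1. Q0=[] Q1=[P1,P2,P3,P4] Q2=[]
t=8-13: P1@Q1 runs 5, rem=8, quantum used, demote→Q2. Q0=[] Q1=[P2,P3,P4] Q2=[P1]
t=13-18: P2@Q1 runs 5, rem=5, quantum used, demote→Q2. Q0=[] Q1=[P3,P4] Q2=[P1,P2]
t=18-20: P3@Q1 runs 2, rem=0, completes. Q0=[] Q1=[P4] Q2=[P1,P2]
t=20-25: P4@Q1 runs 5, rem=8, quantum used, demote→Q2. Q0=[] Q1=[] Q2=[P1,P2,P4]
t=25-33: P1@Q2 runs 8, rem=0, completes. Q0=[] Q1=[] Q2=[P2,P4]
t=33-38: P2@Q2 runs 5, rem=0, completes. Q0=[] Q1=[] Q2=[P4]
t=38-46: P4@Q2 runs 8, rem=0, completes. Q0=[] Q1=[] Q2=[]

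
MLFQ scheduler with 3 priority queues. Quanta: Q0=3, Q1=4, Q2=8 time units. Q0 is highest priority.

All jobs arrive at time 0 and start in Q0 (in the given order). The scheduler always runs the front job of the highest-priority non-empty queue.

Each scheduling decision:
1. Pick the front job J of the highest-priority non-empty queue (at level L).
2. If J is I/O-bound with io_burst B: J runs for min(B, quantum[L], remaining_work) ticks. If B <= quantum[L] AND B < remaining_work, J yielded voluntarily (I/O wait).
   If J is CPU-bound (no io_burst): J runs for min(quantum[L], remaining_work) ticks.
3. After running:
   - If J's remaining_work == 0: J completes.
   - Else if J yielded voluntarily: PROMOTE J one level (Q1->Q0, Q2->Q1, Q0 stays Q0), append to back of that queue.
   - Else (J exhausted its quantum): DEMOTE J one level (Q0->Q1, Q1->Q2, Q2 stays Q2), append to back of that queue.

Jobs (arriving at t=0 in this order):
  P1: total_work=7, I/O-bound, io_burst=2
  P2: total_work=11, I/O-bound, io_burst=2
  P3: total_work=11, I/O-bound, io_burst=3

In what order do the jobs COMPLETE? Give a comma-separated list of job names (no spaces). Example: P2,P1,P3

Answer: P1,P3,P2

Derivation:
t=0-2: P1@Q0 runs 2, rem=5, I/O yield, promote→Q0. Q0=[P2,P3,P1] Q1=[] Q2=[]
t=2-4: P2@Q0 runs 2, rem=9, I/O yield, promote→Q0. Q0=[P3,P1,P2] Q1=[] Q2=[]
t=4-7: P3@Q0 runs 3, rem=8, I/O yield, promote→Q0. Q0=[P1,P2,P3] Q1=[] Q2=[]
t=7-9: P1@Q0 runs 2, rem=3, I/O yield, promote→Q0. Q0=[P2,P3,P1] Q1=[] Q2=[]
t=9-11: P2@Q0 runs 2, rem=7, I/O yield, promote→Q0. Q0=[P3,P1,P2] Q1=[] Q2=[]
t=11-14: P3@Q0 runs 3, rem=5, I/O yield, promote→Q0. Q0=[P1,P2,P3] Q1=[] Q2=[]
t=14-16: P1@Q0 runs 2, rem=1, I/O yield, promote→Q0. Q0=[P2,P3,P1] Q1=[] Q2=[]
t=16-18: P2@Q0 runs 2, rem=5, I/O yield, promote→Q0. Q0=[P3,P1,P2] Q1=[] Q2=[]
t=18-21: P3@Q0 runs 3, rem=2, I/O yield, promote→Q0. Q0=[P1,P2,P3] Q1=[] Q2=[]
t=21-22: P1@Q0 runs 1, rem=0, completes. Q0=[P2,P3] Q1=[] Q2=[]
t=22-24: P2@Q0 runs 2, rem=3, I/O yield, promote→Q0. Q0=[P3,P2] Q1=[] Q2=[]
t=24-26: P3@Q0 runs 2, rem=0, completes. Q0=[P2] Q1=[] Q2=[]
t=26-28: P2@Q0 runs 2, rem=1, I/O yield, promote→Q0. Q0=[P2] Q1=[] Q2=[]
t=28-29: P2@Q0 runs 1, rem=0, completes. Q0=[] Q1=[] Q2=[]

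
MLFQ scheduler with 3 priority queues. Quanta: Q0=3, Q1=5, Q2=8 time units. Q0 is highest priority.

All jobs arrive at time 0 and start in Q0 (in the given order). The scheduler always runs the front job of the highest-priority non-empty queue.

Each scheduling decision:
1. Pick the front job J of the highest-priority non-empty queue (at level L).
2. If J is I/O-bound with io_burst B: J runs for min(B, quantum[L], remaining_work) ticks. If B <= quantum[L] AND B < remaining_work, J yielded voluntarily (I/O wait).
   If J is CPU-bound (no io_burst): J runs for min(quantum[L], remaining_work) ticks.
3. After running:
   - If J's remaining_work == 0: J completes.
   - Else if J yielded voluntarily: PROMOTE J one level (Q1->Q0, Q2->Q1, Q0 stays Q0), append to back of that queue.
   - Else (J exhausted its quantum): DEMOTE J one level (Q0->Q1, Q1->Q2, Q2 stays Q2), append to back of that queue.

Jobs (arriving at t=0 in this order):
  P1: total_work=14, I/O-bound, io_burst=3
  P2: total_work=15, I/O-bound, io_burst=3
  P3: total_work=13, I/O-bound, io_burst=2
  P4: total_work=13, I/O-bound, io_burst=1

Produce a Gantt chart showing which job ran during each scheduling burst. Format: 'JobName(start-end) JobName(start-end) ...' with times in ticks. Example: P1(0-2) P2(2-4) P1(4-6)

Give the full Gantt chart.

Answer: P1(0-3) P2(3-6) P3(6-8) P4(8-9) P1(9-12) P2(12-15) P3(15-17) P4(17-18) P1(18-21) P2(21-24) P3(24-26) P4(26-27) P1(27-30) P2(30-33) P3(33-35) P4(35-36) P1(36-38) P2(38-41) P3(41-43) P4(43-44) P3(44-46) P4(46-47) P3(47-48) P4(48-49) P4(49-50) P4(50-51) P4(51-52) P4(52-53) P4(53-54) P4(54-55)

Derivation:
t=0-3: P1@Q0 runs 3, rem=11, I/O yield, promote→Q0. Q0=[P2,P3,P4,P1] Q1=[] Q2=[]
t=3-6: P2@Q0 runs 3, rem=12, I/O yield, promote→Q0. Q0=[P3,P4,P1,P2] Q1=[] Q2=[]
t=6-8: P3@Q0 runs 2, rem=11, I/O yield, promote→Q0. Q0=[P4,P1,P2,P3] Q1=[] Q2=[]
t=8-9: P4@Q0 runs 1, rem=12, I/O yield, promote→Q0. Q0=[P1,P2,P3,P4] Q1=[] Q2=[]
t=9-12: P1@Q0 runs 3, rem=8, I/O yield, promote→Q0. Q0=[P2,P3,P4,P1] Q1=[] Q2=[]
t=12-15: P2@Q0 runs 3, rem=9, I/O yield, promote→Q0. Q0=[P3,P4,P1,P2] Q1=[] Q2=[]
t=15-17: P3@Q0 runs 2, rem=9, I/O yield, promote→Q0. Q0=[P4,P1,P2,P3] Q1=[] Q2=[]
t=17-18: P4@Q0 runs 1, rem=11, I/O yield, promote→Q0. Q0=[P1,P2,P3,P4] Q1=[] Q2=[]
t=18-21: P1@Q0 runs 3, rem=5, I/O yield, promote→Q0. Q0=[P2,P3,P4,P1] Q1=[] Q2=[]
t=21-24: P2@Q0 runs 3, rem=6, I/O yield, promote→Q0. Q0=[P3,P4,P1,P2] Q1=[] Q2=[]
t=24-26: P3@Q0 runs 2, rem=7, I/O yield, promote→Q0. Q0=[P4,P1,P2,P3] Q1=[] Q2=[]
t=26-27: P4@Q0 runs 1, rem=10, I/O yield, promote→Q0. Q0=[P1,P2,P3,P4] Q1=[] Q2=[]
t=27-30: P1@Q0 runs 3, rem=2, I/O yield, promote→Q0. Q0=[P2,P3,P4,P1] Q1=[] Q2=[]
t=30-33: P2@Q0 runs 3, rem=3, I/O yield, promote→Q0. Q0=[P3,P4,P1,P2] Q1=[] Q2=[]
t=33-35: P3@Q0 runs 2, rem=5, I/O yield, promote→Q0. Q0=[P4,P1,P2,P3] Q1=[] Q2=[]
t=35-36: P4@Q0 runs 1, rem=9, I/O yield, promote→Q0. Q0=[P1,P2,P3,P4] Q1=[] Q2=[]
t=36-38: P1@Q0 runs 2, rem=0, completes. Q0=[P2,P3,P4] Q1=[] Q2=[]
t=38-41: P2@Q0 runs 3, rem=0, completes. Q0=[P3,P4] Q1=[] Q2=[]
t=41-43: P3@Q0 runs 2, rem=3, I/O yield, promote→Q0. Q0=[P4,P3] Q1=[] Q2=[]
t=43-44: P4@Q0 runs 1, rem=8, I/O yield, promote→Q0. Q0=[P3,P4] Q1=[] Q2=[]
t=44-46: P3@Q0 runs 2, rem=1, I/O yield, promote→Q0. Q0=[P4,P3] Q1=[] Q2=[]
t=46-47: P4@Q0 runs 1, rem=7, I/O yield, promote→Q0. Q0=[P3,P4] Q1=[] Q2=[]
t=47-48: P3@Q0 runs 1, rem=0, completes. Q0=[P4] Q1=[] Q2=[]
t=48-49: P4@Q0 runs 1, rem=6, I/O yield, promote→Q0. Q0=[P4] Q1=[] Q2=[]
t=49-50: P4@Q0 runs 1, rem=5, I/O yield, promote→Q0. Q0=[P4] Q1=[] Q2=[]
t=50-51: P4@Q0 runs 1, rem=4, I/O yield, promote→Q0. Q0=[P4] Q1=[] Q2=[]
t=51-52: P4@Q0 runs 1, rem=3, I/O yield, promote→Q0. Q0=[P4] Q1=[] Q2=[]
t=52-53: P4@Q0 runs 1, rem=2, I/O yield, promote→Q0. Q0=[P4] Q1=[] Q2=[]
t=53-54: P4@Q0 runs 1, rem=1, I/O yield, promote→Q0. Q0=[P4] Q1=[] Q2=[]
t=54-55: P4@Q0 runs 1, rem=0, completes. Q0=[] Q1=[] Q2=[]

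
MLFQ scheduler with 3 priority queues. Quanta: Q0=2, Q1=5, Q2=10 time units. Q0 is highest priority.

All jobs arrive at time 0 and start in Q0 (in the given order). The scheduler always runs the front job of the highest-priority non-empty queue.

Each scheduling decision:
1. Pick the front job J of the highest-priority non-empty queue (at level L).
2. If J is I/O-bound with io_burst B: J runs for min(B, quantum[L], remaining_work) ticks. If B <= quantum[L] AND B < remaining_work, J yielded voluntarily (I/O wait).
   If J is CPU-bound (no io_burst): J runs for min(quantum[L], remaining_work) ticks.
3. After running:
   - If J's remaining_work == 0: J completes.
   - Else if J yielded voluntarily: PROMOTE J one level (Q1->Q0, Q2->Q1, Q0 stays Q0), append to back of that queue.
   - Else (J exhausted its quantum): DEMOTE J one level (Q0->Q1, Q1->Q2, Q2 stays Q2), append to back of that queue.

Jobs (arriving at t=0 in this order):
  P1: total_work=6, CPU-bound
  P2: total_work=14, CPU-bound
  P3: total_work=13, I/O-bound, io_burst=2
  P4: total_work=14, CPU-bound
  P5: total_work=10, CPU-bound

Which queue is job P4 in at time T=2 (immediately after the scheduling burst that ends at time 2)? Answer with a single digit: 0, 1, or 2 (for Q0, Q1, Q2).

t=0-2: P1@Q0 runs 2, rem=4, quantum used, demote→Q1. Q0=[P2,P3,P4,P5] Q1=[P1] Q2=[]
t=2-4: P2@Q0 runs 2, rem=12, quantum used, demote→Q1. Q0=[P3,P4,P5] Q1=[P1,P2] Q2=[]
t=4-6: P3@Q0 runs 2, rem=11, I/O yield, promote→Q0. Q0=[P4,P5,P3] Q1=[P1,P2] Q2=[]
t=6-8: P4@Q0 runs 2, rem=12, quantum used, demote→Q1. Q0=[P5,P3] Q1=[P1,P2,P4] Q2=[]
t=8-10: P5@Q0 runs 2, rem=8, quantum used, demote→Q1. Q0=[P3] Q1=[P1,P2,P4,P5] Q2=[]
t=10-12: P3@Q0 runs 2, rem=9, I/O yield, promote→Q0. Q0=[P3] Q1=[P1,P2,P4,P5] Q2=[]
t=12-14: P3@Q0 runs 2, rem=7, I/O yield, promote→Q0. Q0=[P3] Q1=[P1,P2,P4,P5] Q2=[]
t=14-16: P3@Q0 runs 2, rem=5, I/O yield, promote→Q0. Q0=[P3] Q1=[P1,P2,P4,P5] Q2=[]
t=16-18: P3@Q0 runs 2, rem=3, I/O yield, promote→Q0. Q0=[P3] Q1=[P1,P2,P4,P5] Q2=[]
t=18-20: P3@Q0 runs 2, rem=1, I/O yield, promote→Q0. Q0=[P3] Q1=[P1,P2,P4,P5] Q2=[]
t=20-21: P3@Q0 runs 1, rem=0, completes. Q0=[] Q1=[P1,P2,P4,P5] Q2=[]
t=21-25: P1@Q1 runs 4, rem=0, completes. Q0=[] Q1=[P2,P4,P5] Q2=[]
t=25-30: P2@Q1 runs 5, rem=7, quantum used, demote→Q2. Q0=[] Q1=[P4,P5] Q2=[P2]
t=30-35: P4@Q1 runs 5, rem=7, quantum used, demote→Q2. Q0=[] Q1=[P5] Q2=[P2,P4]
t=35-40: P5@Q1 runs 5, rem=3, quantum used, demote→Q2. Q0=[] Q1=[] Q2=[P2,P4,P5]
t=40-47: P2@Q2 runs 7, rem=0, completes. Q0=[] Q1=[] Q2=[P4,P5]
t=47-54: P4@Q2 runs 7, rem=0, completes. Q0=[] Q1=[] Q2=[P5]
t=54-57: P5@Q2 runs 3, rem=0, completes. Q0=[] Q1=[] Q2=[]

Answer: 0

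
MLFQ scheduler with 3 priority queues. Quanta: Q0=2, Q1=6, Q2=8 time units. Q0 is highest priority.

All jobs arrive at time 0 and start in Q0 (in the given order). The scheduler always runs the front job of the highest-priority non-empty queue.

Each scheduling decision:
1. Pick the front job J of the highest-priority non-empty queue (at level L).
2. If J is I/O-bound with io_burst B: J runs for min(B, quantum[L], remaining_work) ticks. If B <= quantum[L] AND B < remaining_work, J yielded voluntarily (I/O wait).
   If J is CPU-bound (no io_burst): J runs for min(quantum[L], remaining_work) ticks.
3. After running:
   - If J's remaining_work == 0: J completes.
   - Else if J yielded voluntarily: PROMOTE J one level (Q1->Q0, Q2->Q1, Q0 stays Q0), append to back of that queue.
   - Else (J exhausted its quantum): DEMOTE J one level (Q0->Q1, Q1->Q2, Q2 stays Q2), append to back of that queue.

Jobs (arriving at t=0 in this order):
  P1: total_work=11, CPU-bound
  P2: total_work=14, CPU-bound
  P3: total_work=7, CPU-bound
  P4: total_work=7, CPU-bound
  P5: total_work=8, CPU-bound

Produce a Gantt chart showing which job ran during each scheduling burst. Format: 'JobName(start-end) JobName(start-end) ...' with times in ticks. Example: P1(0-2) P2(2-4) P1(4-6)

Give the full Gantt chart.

Answer: P1(0-2) P2(2-4) P3(4-6) P4(6-8) P5(8-10) P1(10-16) P2(16-22) P3(22-27) P4(27-32) P5(32-38) P1(38-41) P2(41-47)

Derivation:
t=0-2: P1@Q0 runs 2, rem=9, quantum used, demote→Q1. Q0=[P2,P3,P4,P5] Q1=[P1] Q2=[]
t=2-4: P2@Q0 runs 2, rem=12, quantum used, demote→Q1. Q0=[P3,P4,P5] Q1=[P1,P2] Q2=[]
t=4-6: P3@Q0 runs 2, rem=5, quantum used, demote→Q1. Q0=[P4,P5] Q1=[P1,P2,P3] Q2=[]
t=6-8: P4@Q0 runs 2, rem=5, quantum used, demote→Q1. Q0=[P5] Q1=[P1,P2,P3,P4] Q2=[]
t=8-10: P5@Q0 runs 2, rem=6, quantum used, demote→Q1. Q0=[] Q1=[P1,P2,P3,P4,P5] Q2=[]
t=10-16: P1@Q1 runs 6, rem=3, quantum used, demote→Q2. Q0=[] Q1=[P2,P3,P4,P5] Q2=[P1]
t=16-22: P2@Q1 runs 6, rem=6, quantum used, demote→Q2. Q0=[] Q1=[P3,P4,P5] Q2=[P1,P2]
t=22-27: P3@Q1 runs 5, rem=0, completes. Q0=[] Q1=[P4,P5] Q2=[P1,P2]
t=27-32: P4@Q1 runs 5, rem=0, completes. Q0=[] Q1=[P5] Q2=[P1,P2]
t=32-38: P5@Q1 runs 6, rem=0, completes. Q0=[] Q1=[] Q2=[P1,P2]
t=38-41: P1@Q2 runs 3, rem=0, completes. Q0=[] Q1=[] Q2=[P2]
t=41-47: P2@Q2 runs 6, rem=0, completes. Q0=[] Q1=[] Q2=[]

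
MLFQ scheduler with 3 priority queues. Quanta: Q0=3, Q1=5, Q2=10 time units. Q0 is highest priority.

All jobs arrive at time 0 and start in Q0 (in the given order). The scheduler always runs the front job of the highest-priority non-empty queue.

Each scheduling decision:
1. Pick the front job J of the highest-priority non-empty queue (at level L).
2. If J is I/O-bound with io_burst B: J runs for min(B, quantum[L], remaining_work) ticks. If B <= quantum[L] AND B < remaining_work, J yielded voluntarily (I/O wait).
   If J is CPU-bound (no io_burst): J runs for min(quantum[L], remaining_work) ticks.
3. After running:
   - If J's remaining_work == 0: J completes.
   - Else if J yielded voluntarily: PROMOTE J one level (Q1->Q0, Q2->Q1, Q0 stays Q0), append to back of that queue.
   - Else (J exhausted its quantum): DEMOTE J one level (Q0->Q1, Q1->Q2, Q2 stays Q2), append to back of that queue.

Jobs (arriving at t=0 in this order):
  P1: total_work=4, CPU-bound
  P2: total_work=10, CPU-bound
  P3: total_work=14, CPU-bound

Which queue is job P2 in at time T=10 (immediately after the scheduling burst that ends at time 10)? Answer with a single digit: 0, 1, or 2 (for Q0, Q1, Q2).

t=0-3: P1@Q0 runs 3, rem=1, quantum used, demote→Q1. Q0=[P2,P3] Q1=[P1] Q2=[]
t=3-6: P2@Q0 runs 3, rem=7, quantum used, demote→Q1. Q0=[P3] Q1=[P1,P2] Q2=[]
t=6-9: P3@Q0 runs 3, rem=11, quantum used, demote→Q1. Q0=[] Q1=[P1,P2,P3] Q2=[]
t=9-10: P1@Q1 runs 1, rem=0, completes. Q0=[] Q1=[P2,P3] Q2=[]
t=10-15: P2@Q1 runs 5, rem=2, quantum used, demote→Q2. Q0=[] Q1=[P3] Q2=[P2]
t=15-20: P3@Q1 runs 5, rem=6, quantum used, demote→Q2. Q0=[] Q1=[] Q2=[P2,P3]
t=20-22: P2@Q2 runs 2, rem=0, completes. Q0=[] Q1=[] Q2=[P3]
t=22-28: P3@Q2 runs 6, rem=0, completes. Q0=[] Q1=[] Q2=[]

Answer: 1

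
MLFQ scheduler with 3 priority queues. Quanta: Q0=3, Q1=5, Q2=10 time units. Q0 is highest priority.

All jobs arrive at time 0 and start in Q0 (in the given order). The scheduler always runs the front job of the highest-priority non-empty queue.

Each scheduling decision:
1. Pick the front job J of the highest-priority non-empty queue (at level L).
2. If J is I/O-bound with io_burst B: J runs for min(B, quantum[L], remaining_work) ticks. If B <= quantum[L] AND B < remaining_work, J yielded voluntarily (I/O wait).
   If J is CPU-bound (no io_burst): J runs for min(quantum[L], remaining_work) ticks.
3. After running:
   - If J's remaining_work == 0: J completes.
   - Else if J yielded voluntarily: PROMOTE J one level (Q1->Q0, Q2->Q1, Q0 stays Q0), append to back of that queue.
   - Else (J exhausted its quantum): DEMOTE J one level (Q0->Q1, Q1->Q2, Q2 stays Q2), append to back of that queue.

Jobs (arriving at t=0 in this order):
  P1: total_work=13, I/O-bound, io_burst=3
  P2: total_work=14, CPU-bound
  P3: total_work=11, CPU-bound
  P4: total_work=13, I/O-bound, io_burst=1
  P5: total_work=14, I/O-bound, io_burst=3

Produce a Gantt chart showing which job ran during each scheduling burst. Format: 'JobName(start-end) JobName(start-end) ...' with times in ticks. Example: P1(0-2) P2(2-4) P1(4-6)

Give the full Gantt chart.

Answer: P1(0-3) P2(3-6) P3(6-9) P4(9-10) P5(10-13) P1(13-16) P4(16-17) P5(17-20) P1(20-23) P4(23-24) P5(24-27) P1(27-30) P4(30-31) P5(31-34) P1(34-35) P4(35-36) P5(36-38) P4(38-39) P4(39-40) P4(40-41) P4(41-42) P4(42-43) P4(43-44) P4(44-45) P4(45-46) P2(46-51) P3(51-56) P2(56-62) P3(62-65)

Derivation:
t=0-3: P1@Q0 runs 3, rem=10, I/O yield, promote→Q0. Q0=[P2,P3,P4,P5,P1] Q1=[] Q2=[]
t=3-6: P2@Q0 runs 3, rem=11, quantum used, demote→Q1. Q0=[P3,P4,P5,P1] Q1=[P2] Q2=[]
t=6-9: P3@Q0 runs 3, rem=8, quantum used, demote→Q1. Q0=[P4,P5,P1] Q1=[P2,P3] Q2=[]
t=9-10: P4@Q0 runs 1, rem=12, I/O yield, promote→Q0. Q0=[P5,P1,P4] Q1=[P2,P3] Q2=[]
t=10-13: P5@Q0 runs 3, rem=11, I/O yield, promote→Q0. Q0=[P1,P4,P5] Q1=[P2,P3] Q2=[]
t=13-16: P1@Q0 runs 3, rem=7, I/O yield, promote→Q0. Q0=[P4,P5,P1] Q1=[P2,P3] Q2=[]
t=16-17: P4@Q0 runs 1, rem=11, I/O yield, promote→Q0. Q0=[P5,P1,P4] Q1=[P2,P3] Q2=[]
t=17-20: P5@Q0 runs 3, rem=8, I/O yield, promote→Q0. Q0=[P1,P4,P5] Q1=[P2,P3] Q2=[]
t=20-23: P1@Q0 runs 3, rem=4, I/O yield, promote→Q0. Q0=[P4,P5,P1] Q1=[P2,P3] Q2=[]
t=23-24: P4@Q0 runs 1, rem=10, I/O yield, promote→Q0. Q0=[P5,P1,P4] Q1=[P2,P3] Q2=[]
t=24-27: P5@Q0 runs 3, rem=5, I/O yield, promote→Q0. Q0=[P1,P4,P5] Q1=[P2,P3] Q2=[]
t=27-30: P1@Q0 runs 3, rem=1, I/O yield, promote→Q0. Q0=[P4,P5,P1] Q1=[P2,P3] Q2=[]
t=30-31: P4@Q0 runs 1, rem=9, I/O yield, promote→Q0. Q0=[P5,P1,P4] Q1=[P2,P3] Q2=[]
t=31-34: P5@Q0 runs 3, rem=2, I/O yield, promote→Q0. Q0=[P1,P4,P5] Q1=[P2,P3] Q2=[]
t=34-35: P1@Q0 runs 1, rem=0, completes. Q0=[P4,P5] Q1=[P2,P3] Q2=[]
t=35-36: P4@Q0 runs 1, rem=8, I/O yield, promote→Q0. Q0=[P5,P4] Q1=[P2,P3] Q2=[]
t=36-38: P5@Q0 runs 2, rem=0, completes. Q0=[P4] Q1=[P2,P3] Q2=[]
t=38-39: P4@Q0 runs 1, rem=7, I/O yield, promote→Q0. Q0=[P4] Q1=[P2,P3] Q2=[]
t=39-40: P4@Q0 runs 1, rem=6, I/O yield, promote→Q0. Q0=[P4] Q1=[P2,P3] Q2=[]
t=40-41: P4@Q0 runs 1, rem=5, I/O yield, promote→Q0. Q0=[P4] Q1=[P2,P3] Q2=[]
t=41-42: P4@Q0 runs 1, rem=4, I/O yield, promote→Q0. Q0=[P4] Q1=[P2,P3] Q2=[]
t=42-43: P4@Q0 runs 1, rem=3, I/O yield, promote→Q0. Q0=[P4] Q1=[P2,P3] Q2=[]
t=43-44: P4@Q0 runs 1, rem=2, I/O yield, promote→Q0. Q0=[P4] Q1=[P2,P3] Q2=[]
t=44-45: P4@Q0 runs 1, rem=1, I/O yield, promote→Q0. Q0=[P4] Q1=[P2,P3] Q2=[]
t=45-46: P4@Q0 runs 1, rem=0, completes. Q0=[] Q1=[P2,P3] Q2=[]
t=46-51: P2@Q1 runs 5, rem=6, quantum used, demote→Q2. Q0=[] Q1=[P3] Q2=[P2]
t=51-56: P3@Q1 runs 5, rem=3, quantum used, demote→Q2. Q0=[] Q1=[] Q2=[P2,P3]
t=56-62: P2@Q2 runs 6, rem=0, completes. Q0=[] Q1=[] Q2=[P3]
t=62-65: P3@Q2 runs 3, rem=0, completes. Q0=[] Q1=[] Q2=[]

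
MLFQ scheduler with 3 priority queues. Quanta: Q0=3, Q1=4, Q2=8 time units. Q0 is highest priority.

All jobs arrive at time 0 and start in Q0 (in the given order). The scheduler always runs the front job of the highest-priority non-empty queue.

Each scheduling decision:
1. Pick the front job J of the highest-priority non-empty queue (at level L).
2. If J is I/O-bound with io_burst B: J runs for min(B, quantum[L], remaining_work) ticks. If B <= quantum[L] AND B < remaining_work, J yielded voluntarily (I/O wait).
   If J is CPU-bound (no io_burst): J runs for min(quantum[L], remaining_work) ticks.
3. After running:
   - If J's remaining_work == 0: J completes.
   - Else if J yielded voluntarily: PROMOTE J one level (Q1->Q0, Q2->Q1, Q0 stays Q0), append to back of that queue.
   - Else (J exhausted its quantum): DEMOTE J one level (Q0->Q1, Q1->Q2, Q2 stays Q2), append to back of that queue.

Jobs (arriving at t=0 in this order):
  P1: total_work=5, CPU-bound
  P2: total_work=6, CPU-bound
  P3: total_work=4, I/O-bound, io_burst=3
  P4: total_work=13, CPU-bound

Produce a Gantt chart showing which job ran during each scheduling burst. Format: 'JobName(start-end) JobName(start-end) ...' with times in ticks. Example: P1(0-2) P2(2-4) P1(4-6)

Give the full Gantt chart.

t=0-3: P1@Q0 runs 3, rem=2, quantum used, demote→Q1. Q0=[P2,P3,P4] Q1=[P1] Q2=[]
t=3-6: P2@Q0 runs 3, rem=3, quantum used, demote→Q1. Q0=[P3,P4] Q1=[P1,P2] Q2=[]
t=6-9: P3@Q0 runs 3, rem=1, I/O yield, promote→Q0. Q0=[P4,P3] Q1=[P1,P2] Q2=[]
t=9-12: P4@Q0 runs 3, rem=10, quantum used, demote→Q1. Q0=[P3] Q1=[P1,P2,P4] Q2=[]
t=12-13: P3@Q0 runs 1, rem=0, completes. Q0=[] Q1=[P1,P2,P4] Q2=[]
t=13-15: P1@Q1 runs 2, rem=0, completes. Q0=[] Q1=[P2,P4] Q2=[]
t=15-18: P2@Q1 runs 3, rem=0, completes. Q0=[] Q1=[P4] Q2=[]
t=18-22: P4@Q1 runs 4, rem=6, quantum used, demote→Q2. Q0=[] Q1=[] Q2=[P4]
t=22-28: P4@Q2 runs 6, rem=0, completes. Q0=[] Q1=[] Q2=[]

Answer: P1(0-3) P2(3-6) P3(6-9) P4(9-12) P3(12-13) P1(13-15) P2(15-18) P4(18-22) P4(22-28)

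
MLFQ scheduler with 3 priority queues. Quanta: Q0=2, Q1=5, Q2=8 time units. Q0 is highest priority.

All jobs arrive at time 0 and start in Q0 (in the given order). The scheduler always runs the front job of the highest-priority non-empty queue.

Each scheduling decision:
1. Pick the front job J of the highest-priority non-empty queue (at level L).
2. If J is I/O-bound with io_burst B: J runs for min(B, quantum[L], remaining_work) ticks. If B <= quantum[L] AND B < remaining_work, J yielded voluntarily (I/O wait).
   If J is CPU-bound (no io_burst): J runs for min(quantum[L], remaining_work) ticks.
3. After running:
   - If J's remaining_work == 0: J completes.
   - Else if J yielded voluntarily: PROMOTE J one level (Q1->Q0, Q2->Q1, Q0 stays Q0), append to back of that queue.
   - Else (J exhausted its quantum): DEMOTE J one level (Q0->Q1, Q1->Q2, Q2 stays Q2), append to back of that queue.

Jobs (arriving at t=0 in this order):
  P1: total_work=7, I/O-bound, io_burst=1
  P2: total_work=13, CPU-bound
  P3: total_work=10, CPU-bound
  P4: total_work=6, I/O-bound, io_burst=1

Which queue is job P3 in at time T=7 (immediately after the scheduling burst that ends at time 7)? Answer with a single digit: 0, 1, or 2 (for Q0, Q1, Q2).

t=0-1: P1@Q0 runs 1, rem=6, I/O yield, promote→Q0. Q0=[P2,P3,P4,P1] Q1=[] Q2=[]
t=1-3: P2@Q0 runs 2, rem=11, quantum used, demote→Q1. Q0=[P3,P4,P1] Q1=[P2] Q2=[]
t=3-5: P3@Q0 runs 2, rem=8, quantum used, demote→Q1. Q0=[P4,P1] Q1=[P2,P3] Q2=[]
t=5-6: P4@Q0 runs 1, rem=5, I/O yield, promote→Q0. Q0=[P1,P4] Q1=[P2,P3] Q2=[]
t=6-7: P1@Q0 runs 1, rem=5, I/O yield, promote→Q0. Q0=[P4,P1] Q1=[P2,P3] Q2=[]
t=7-8: P4@Q0 runs 1, rem=4, I/O yield, promote→Q0. Q0=[P1,P4] Q1=[P2,P3] Q2=[]
t=8-9: P1@Q0 runs 1, rem=4, I/O yield, promote→Q0. Q0=[P4,P1] Q1=[P2,P3] Q2=[]
t=9-10: P4@Q0 runs 1, rem=3, I/O yield, promote→Q0. Q0=[P1,P4] Q1=[P2,P3] Q2=[]
t=10-11: P1@Q0 runs 1, rem=3, I/O yield, promote→Q0. Q0=[P4,P1] Q1=[P2,P3] Q2=[]
t=11-12: P4@Q0 runs 1, rem=2, I/O yield, promote→Q0. Q0=[P1,P4] Q1=[P2,P3] Q2=[]
t=12-13: P1@Q0 runs 1, rem=2, I/O yield, promote→Q0. Q0=[P4,P1] Q1=[P2,P3] Q2=[]
t=13-14: P4@Q0 runs 1, rem=1, I/O yield, promote→Q0. Q0=[P1,P4] Q1=[P2,P3] Q2=[]
t=14-15: P1@Q0 runs 1, rem=1, I/O yield, promote→Q0. Q0=[P4,P1] Q1=[P2,P3] Q2=[]
t=15-16: P4@Q0 runs 1, rem=0, completes. Q0=[P1] Q1=[P2,P3] Q2=[]
t=16-17: P1@Q0 runs 1, rem=0, completes. Q0=[] Q1=[P2,P3] Q2=[]
t=17-22: P2@Q1 runs 5, rem=6, quantum used, demote→Q2. Q0=[] Q1=[P3] Q2=[P2]
t=22-27: P3@Q1 runs 5, rem=3, quantum used, demote→Q2. Q0=[] Q1=[] Q2=[P2,P3]
t=27-33: P2@Q2 runs 6, rem=0, completes. Q0=[] Q1=[] Q2=[P3]
t=33-36: P3@Q2 runs 3, rem=0, completes. Q0=[] Q1=[] Q2=[]

Answer: 1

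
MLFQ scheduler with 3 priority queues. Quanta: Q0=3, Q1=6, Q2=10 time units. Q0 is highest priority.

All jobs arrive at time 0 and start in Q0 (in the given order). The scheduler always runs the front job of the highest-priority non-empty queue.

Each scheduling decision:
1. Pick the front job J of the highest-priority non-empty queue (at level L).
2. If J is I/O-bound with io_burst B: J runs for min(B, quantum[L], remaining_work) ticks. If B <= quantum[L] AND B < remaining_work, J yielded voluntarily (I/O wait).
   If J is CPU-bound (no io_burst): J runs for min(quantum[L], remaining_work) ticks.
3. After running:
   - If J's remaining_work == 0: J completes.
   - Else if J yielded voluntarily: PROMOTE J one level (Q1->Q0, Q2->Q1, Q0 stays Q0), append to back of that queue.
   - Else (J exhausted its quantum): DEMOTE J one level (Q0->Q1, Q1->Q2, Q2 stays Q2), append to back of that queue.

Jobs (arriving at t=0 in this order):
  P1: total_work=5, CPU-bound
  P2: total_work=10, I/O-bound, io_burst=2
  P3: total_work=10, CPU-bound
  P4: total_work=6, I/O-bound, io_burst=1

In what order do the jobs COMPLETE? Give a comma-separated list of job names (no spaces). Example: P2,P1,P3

t=0-3: P1@Q0 runs 3, rem=2, quantum used, demote→Q1. Q0=[P2,P3,P4] Q1=[P1] Q2=[]
t=3-5: P2@Q0 runs 2, rem=8, I/O yield, promote→Q0. Q0=[P3,P4,P2] Q1=[P1] Q2=[]
t=5-8: P3@Q0 runs 3, rem=7, quantum used, demote→Q1. Q0=[P4,P2] Q1=[P1,P3] Q2=[]
t=8-9: P4@Q0 runs 1, rem=5, I/O yield, promote→Q0. Q0=[P2,P4] Q1=[P1,P3] Q2=[]
t=9-11: P2@Q0 runs 2, rem=6, I/O yield, promote→Q0. Q0=[P4,P2] Q1=[P1,P3] Q2=[]
t=11-12: P4@Q0 runs 1, rem=4, I/O yield, promote→Q0. Q0=[P2,P4] Q1=[P1,P3] Q2=[]
t=12-14: P2@Q0 runs 2, rem=4, I/O yield, promote→Q0. Q0=[P4,P2] Q1=[P1,P3] Q2=[]
t=14-15: P4@Q0 runs 1, rem=3, I/O yield, promote→Q0. Q0=[P2,P4] Q1=[P1,P3] Q2=[]
t=15-17: P2@Q0 runs 2, rem=2, I/O yield, promote→Q0. Q0=[P4,P2] Q1=[P1,P3] Q2=[]
t=17-18: P4@Q0 runs 1, rem=2, I/O yield, promote→Q0. Q0=[P2,P4] Q1=[P1,P3] Q2=[]
t=18-20: P2@Q0 runs 2, rem=0, completes. Q0=[P4] Q1=[P1,P3] Q2=[]
t=20-21: P4@Q0 runs 1, rem=1, I/O yield, promote→Q0. Q0=[P4] Q1=[P1,P3] Q2=[]
t=21-22: P4@Q0 runs 1, rem=0, completes. Q0=[] Q1=[P1,P3] Q2=[]
t=22-24: P1@Q1 runs 2, rem=0, completes. Q0=[] Q1=[P3] Q2=[]
t=24-30: P3@Q1 runs 6, rem=1, quantum used, demote→Q2. Q0=[] Q1=[] Q2=[P3]
t=30-31: P3@Q2 runs 1, rem=0, completes. Q0=[] Q1=[] Q2=[]

Answer: P2,P4,P1,P3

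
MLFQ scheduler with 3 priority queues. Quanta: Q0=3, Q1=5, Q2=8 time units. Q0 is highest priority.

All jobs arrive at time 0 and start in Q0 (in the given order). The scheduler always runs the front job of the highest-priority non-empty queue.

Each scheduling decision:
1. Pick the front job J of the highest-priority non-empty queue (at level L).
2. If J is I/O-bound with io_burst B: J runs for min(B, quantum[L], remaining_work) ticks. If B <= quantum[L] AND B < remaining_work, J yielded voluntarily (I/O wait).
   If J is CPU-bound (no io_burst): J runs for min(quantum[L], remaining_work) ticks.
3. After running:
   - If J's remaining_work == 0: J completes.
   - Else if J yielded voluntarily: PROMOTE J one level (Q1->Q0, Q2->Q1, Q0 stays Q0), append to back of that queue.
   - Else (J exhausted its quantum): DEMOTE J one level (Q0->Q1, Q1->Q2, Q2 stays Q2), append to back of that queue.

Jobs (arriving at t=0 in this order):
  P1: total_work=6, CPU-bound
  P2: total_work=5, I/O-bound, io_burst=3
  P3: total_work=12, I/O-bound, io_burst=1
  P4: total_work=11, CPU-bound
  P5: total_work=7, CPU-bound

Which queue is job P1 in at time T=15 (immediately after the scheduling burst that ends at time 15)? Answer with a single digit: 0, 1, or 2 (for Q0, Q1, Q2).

t=0-3: P1@Q0 runs 3, rem=3, quantum used, demote→Q1. Q0=[P2,P3,P4,P5] Q1=[P1] Q2=[]
t=3-6: P2@Q0 runs 3, rem=2, I/O yield, promote→Q0. Q0=[P3,P4,P5,P2] Q1=[P1] Q2=[]
t=6-7: P3@Q0 runs 1, rem=11, I/O yield, promote→Q0. Q0=[P4,P5,P2,P3] Q1=[P1] Q2=[]
t=7-10: P4@Q0 runs 3, rem=8, quantum used, demote→Q1. Q0=[P5,P2,P3] Q1=[P1,P4] Q2=[]
t=10-13: P5@Q0 runs 3, rem=4, quantum used, demote→Q1. Q0=[P2,P3] Q1=[P1,P4,P5] Q2=[]
t=13-15: P2@Q0 runs 2, rem=0, completes. Q0=[P3] Q1=[P1,P4,P5] Q2=[]
t=15-16: P3@Q0 runs 1, rem=10, I/O yield, promote→Q0. Q0=[P3] Q1=[P1,P4,P5] Q2=[]
t=16-17: P3@Q0 runs 1, rem=9, I/O yield, promote→Q0. Q0=[P3] Q1=[P1,P4,P5] Q2=[]
t=17-18: P3@Q0 runs 1, rem=8, I/O yield, promote→Q0. Q0=[P3] Q1=[P1,P4,P5] Q2=[]
t=18-19: P3@Q0 runs 1, rem=7, I/O yield, promote→Q0. Q0=[P3] Q1=[P1,P4,P5] Q2=[]
t=19-20: P3@Q0 runs 1, rem=6, I/O yield, promote→Q0. Q0=[P3] Q1=[P1,P4,P5] Q2=[]
t=20-21: P3@Q0 runs 1, rem=5, I/O yield, promote→Q0. Q0=[P3] Q1=[P1,P4,P5] Q2=[]
t=21-22: P3@Q0 runs 1, rem=4, I/O yield, promote→Q0. Q0=[P3] Q1=[P1,P4,P5] Q2=[]
t=22-23: P3@Q0 runs 1, rem=3, I/O yield, promote→Q0. Q0=[P3] Q1=[P1,P4,P5] Q2=[]
t=23-24: P3@Q0 runs 1, rem=2, I/O yield, promote→Q0. Q0=[P3] Q1=[P1,P4,P5] Q2=[]
t=24-25: P3@Q0 runs 1, rem=1, I/O yield, promote→Q0. Q0=[P3] Q1=[P1,P4,P5] Q2=[]
t=25-26: P3@Q0 runs 1, rem=0, completes. Q0=[] Q1=[P1,P4,P5] Q2=[]
t=26-29: P1@Q1 runs 3, rem=0, completes. Q0=[] Q1=[P4,P5] Q2=[]
t=29-34: P4@Q1 runs 5, rem=3, quantum used, demote→Q2. Q0=[] Q1=[P5] Q2=[P4]
t=34-38: P5@Q1 runs 4, rem=0, completes. Q0=[] Q1=[] Q2=[P4]
t=38-41: P4@Q2 runs 3, rem=0, completes. Q0=[] Q1=[] Q2=[]

Answer: 1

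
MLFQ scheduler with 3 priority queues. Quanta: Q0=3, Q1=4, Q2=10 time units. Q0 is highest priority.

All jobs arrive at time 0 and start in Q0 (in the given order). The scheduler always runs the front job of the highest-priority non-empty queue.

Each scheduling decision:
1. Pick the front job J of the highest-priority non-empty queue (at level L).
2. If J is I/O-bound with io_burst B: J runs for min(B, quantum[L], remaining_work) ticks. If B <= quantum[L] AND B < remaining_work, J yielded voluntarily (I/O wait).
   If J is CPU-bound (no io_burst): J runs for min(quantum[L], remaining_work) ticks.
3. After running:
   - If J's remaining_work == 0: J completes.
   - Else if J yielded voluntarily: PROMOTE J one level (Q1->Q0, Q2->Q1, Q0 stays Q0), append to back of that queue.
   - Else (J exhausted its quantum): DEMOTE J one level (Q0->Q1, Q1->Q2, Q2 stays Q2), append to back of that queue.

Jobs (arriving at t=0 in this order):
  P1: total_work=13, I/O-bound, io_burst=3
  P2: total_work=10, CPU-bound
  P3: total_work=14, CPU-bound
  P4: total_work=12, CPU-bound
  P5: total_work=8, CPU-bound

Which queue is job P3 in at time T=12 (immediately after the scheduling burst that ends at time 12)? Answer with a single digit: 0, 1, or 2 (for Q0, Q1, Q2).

Answer: 1

Derivation:
t=0-3: P1@Q0 runs 3, rem=10, I/O yield, promote→Q0. Q0=[P2,P3,P4,P5,P1] Q1=[] Q2=[]
t=3-6: P2@Q0 runs 3, rem=7, quantum used, demote→Q1. Q0=[P3,P4,P5,P1] Q1=[P2] Q2=[]
t=6-9: P3@Q0 runs 3, rem=11, quantum used, demote→Q1. Q0=[P4,P5,P1] Q1=[P2,P3] Q2=[]
t=9-12: P4@Q0 runs 3, rem=9, quantum used, demote→Q1. Q0=[P5,P1] Q1=[P2,P3,P4] Q2=[]
t=12-15: P5@Q0 runs 3, rem=5, quantum used, demote→Q1. Q0=[P1] Q1=[P2,P3,P4,P5] Q2=[]
t=15-18: P1@Q0 runs 3, rem=7, I/O yield, promote→Q0. Q0=[P1] Q1=[P2,P3,P4,P5] Q2=[]
t=18-21: P1@Q0 runs 3, rem=4, I/O yield, promote→Q0. Q0=[P1] Q1=[P2,P3,P4,P5] Q2=[]
t=21-24: P1@Q0 runs 3, rem=1, I/O yield, promote→Q0. Q0=[P1] Q1=[P2,P3,P4,P5] Q2=[]
t=24-25: P1@Q0 runs 1, rem=0, completes. Q0=[] Q1=[P2,P3,P4,P5] Q2=[]
t=25-29: P2@Q1 runs 4, rem=3, quantum used, demote→Q2. Q0=[] Q1=[P3,P4,P5] Q2=[P2]
t=29-33: P3@Q1 runs 4, rem=7, quantum used, demote→Q2. Q0=[] Q1=[P4,P5] Q2=[P2,P3]
t=33-37: P4@Q1 runs 4, rem=5, quantum used, demote→Q2. Q0=[] Q1=[P5] Q2=[P2,P3,P4]
t=37-41: P5@Q1 runs 4, rem=1, quantum used, demote→Q2. Q0=[] Q1=[] Q2=[P2,P3,P4,P5]
t=41-44: P2@Q2 runs 3, rem=0, completes. Q0=[] Q1=[] Q2=[P3,P4,P5]
t=44-51: P3@Q2 runs 7, rem=0, completes. Q0=[] Q1=[] Q2=[P4,P5]
t=51-56: P4@Q2 runs 5, rem=0, completes. Q0=[] Q1=[] Q2=[P5]
t=56-57: P5@Q2 runs 1, rem=0, completes. Q0=[] Q1=[] Q2=[]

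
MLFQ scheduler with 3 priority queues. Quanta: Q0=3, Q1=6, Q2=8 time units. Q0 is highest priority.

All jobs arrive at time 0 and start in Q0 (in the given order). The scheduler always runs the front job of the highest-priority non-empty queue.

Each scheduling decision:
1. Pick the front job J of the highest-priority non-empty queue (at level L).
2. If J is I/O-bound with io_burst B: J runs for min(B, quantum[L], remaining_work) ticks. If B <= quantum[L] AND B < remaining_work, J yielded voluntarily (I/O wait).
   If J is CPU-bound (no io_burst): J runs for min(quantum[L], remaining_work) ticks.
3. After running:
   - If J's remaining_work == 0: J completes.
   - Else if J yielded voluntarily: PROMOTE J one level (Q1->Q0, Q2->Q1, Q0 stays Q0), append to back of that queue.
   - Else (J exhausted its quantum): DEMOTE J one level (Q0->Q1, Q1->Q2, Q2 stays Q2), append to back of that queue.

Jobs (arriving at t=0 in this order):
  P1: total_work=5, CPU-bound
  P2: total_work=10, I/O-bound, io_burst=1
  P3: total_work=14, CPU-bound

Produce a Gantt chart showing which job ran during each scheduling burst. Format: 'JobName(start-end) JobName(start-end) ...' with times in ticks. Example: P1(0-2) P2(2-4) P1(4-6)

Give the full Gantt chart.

Answer: P1(0-3) P2(3-4) P3(4-7) P2(7-8) P2(8-9) P2(9-10) P2(10-11) P2(11-12) P2(12-13) P2(13-14) P2(14-15) P2(15-16) P1(16-18) P3(18-24) P3(24-29)

Derivation:
t=0-3: P1@Q0 runs 3, rem=2, quantum used, demote→Q1. Q0=[P2,P3] Q1=[P1] Q2=[]
t=3-4: P2@Q0 runs 1, rem=9, I/O yield, promote→Q0. Q0=[P3,P2] Q1=[P1] Q2=[]
t=4-7: P3@Q0 runs 3, rem=11, quantum used, demote→Q1. Q0=[P2] Q1=[P1,P3] Q2=[]
t=7-8: P2@Q0 runs 1, rem=8, I/O yield, promote→Q0. Q0=[P2] Q1=[P1,P3] Q2=[]
t=8-9: P2@Q0 runs 1, rem=7, I/O yield, promote→Q0. Q0=[P2] Q1=[P1,P3] Q2=[]
t=9-10: P2@Q0 runs 1, rem=6, I/O yield, promote→Q0. Q0=[P2] Q1=[P1,P3] Q2=[]
t=10-11: P2@Q0 runs 1, rem=5, I/O yield, promote→Q0. Q0=[P2] Q1=[P1,P3] Q2=[]
t=11-12: P2@Q0 runs 1, rem=4, I/O yield, promote→Q0. Q0=[P2] Q1=[P1,P3] Q2=[]
t=12-13: P2@Q0 runs 1, rem=3, I/O yield, promote→Q0. Q0=[P2] Q1=[P1,P3] Q2=[]
t=13-14: P2@Q0 runs 1, rem=2, I/O yield, promote→Q0. Q0=[P2] Q1=[P1,P3] Q2=[]
t=14-15: P2@Q0 runs 1, rem=1, I/O yield, promote→Q0. Q0=[P2] Q1=[P1,P3] Q2=[]
t=15-16: P2@Q0 runs 1, rem=0, completes. Q0=[] Q1=[P1,P3] Q2=[]
t=16-18: P1@Q1 runs 2, rem=0, completes. Q0=[] Q1=[P3] Q2=[]
t=18-24: P3@Q1 runs 6, rem=5, quantum used, demote→Q2. Q0=[] Q1=[] Q2=[P3]
t=24-29: P3@Q2 runs 5, rem=0, completes. Q0=[] Q1=[] Q2=[]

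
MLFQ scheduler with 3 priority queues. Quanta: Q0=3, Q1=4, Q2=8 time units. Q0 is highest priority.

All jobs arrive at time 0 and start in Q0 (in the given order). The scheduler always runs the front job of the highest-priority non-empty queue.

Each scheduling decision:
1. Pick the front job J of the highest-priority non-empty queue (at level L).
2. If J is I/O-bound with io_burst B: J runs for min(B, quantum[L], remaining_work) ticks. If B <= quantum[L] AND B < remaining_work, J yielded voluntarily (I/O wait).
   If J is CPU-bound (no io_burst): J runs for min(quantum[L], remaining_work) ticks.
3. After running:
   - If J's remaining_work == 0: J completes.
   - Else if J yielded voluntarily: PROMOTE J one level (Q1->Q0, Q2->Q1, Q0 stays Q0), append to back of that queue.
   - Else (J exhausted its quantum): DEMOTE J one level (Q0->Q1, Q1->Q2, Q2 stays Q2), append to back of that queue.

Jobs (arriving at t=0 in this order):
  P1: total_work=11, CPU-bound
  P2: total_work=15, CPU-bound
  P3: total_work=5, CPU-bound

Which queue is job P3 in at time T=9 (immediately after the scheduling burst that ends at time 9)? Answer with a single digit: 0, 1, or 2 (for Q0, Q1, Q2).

Answer: 1

Derivation:
t=0-3: P1@Q0 runs 3, rem=8, quantum used, demote→Q1. Q0=[P2,P3] Q1=[P1] Q2=[]
t=3-6: P2@Q0 runs 3, rem=12, quantum used, demote→Q1. Q0=[P3] Q1=[P1,P2] Q2=[]
t=6-9: P3@Q0 runs 3, rem=2, quantum used, demote→Q1. Q0=[] Q1=[P1,P2,P3] Q2=[]
t=9-13: P1@Q1 runs 4, rem=4, quantum used, demote→Q2. Q0=[] Q1=[P2,P3] Q2=[P1]
t=13-17: P2@Q1 runs 4, rem=8, quantum used, demote→Q2. Q0=[] Q1=[P3] Q2=[P1,P2]
t=17-19: P3@Q1 runs 2, rem=0, completes. Q0=[] Q1=[] Q2=[P1,P2]
t=19-23: P1@Q2 runs 4, rem=0, completes. Q0=[] Q1=[] Q2=[P2]
t=23-31: P2@Q2 runs 8, rem=0, completes. Q0=[] Q1=[] Q2=[]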